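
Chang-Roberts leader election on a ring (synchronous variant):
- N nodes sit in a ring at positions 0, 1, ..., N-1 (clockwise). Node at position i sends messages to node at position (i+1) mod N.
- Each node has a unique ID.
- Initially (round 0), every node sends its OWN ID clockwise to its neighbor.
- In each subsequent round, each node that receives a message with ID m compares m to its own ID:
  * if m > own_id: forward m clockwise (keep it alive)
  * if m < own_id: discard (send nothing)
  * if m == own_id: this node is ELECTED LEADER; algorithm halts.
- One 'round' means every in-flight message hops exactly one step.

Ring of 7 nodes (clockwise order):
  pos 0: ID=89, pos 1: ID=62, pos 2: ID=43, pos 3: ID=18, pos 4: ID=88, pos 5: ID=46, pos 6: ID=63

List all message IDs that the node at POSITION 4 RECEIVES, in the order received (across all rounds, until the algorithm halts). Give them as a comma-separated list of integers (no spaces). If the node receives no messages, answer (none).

Answer: 18,43,62,89

Derivation:
Round 1: pos1(id62) recv 89: fwd; pos2(id43) recv 62: fwd; pos3(id18) recv 43: fwd; pos4(id88) recv 18: drop; pos5(id46) recv 88: fwd; pos6(id63) recv 46: drop; pos0(id89) recv 63: drop
Round 2: pos2(id43) recv 89: fwd; pos3(id18) recv 62: fwd; pos4(id88) recv 43: drop; pos6(id63) recv 88: fwd
Round 3: pos3(id18) recv 89: fwd; pos4(id88) recv 62: drop; pos0(id89) recv 88: drop
Round 4: pos4(id88) recv 89: fwd
Round 5: pos5(id46) recv 89: fwd
Round 6: pos6(id63) recv 89: fwd
Round 7: pos0(id89) recv 89: ELECTED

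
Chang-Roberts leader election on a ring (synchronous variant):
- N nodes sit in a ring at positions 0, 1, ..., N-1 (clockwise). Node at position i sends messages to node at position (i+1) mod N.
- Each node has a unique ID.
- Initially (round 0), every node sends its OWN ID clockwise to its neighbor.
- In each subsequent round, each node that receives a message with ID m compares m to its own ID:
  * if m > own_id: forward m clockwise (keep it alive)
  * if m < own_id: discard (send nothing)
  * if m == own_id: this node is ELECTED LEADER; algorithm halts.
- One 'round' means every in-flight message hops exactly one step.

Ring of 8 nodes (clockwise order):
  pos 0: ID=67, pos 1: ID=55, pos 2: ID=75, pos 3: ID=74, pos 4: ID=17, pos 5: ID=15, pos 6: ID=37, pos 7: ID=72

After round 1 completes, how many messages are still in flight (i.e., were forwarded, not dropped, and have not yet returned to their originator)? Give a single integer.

Round 1: pos1(id55) recv 67: fwd; pos2(id75) recv 55: drop; pos3(id74) recv 75: fwd; pos4(id17) recv 74: fwd; pos5(id15) recv 17: fwd; pos6(id37) recv 15: drop; pos7(id72) recv 37: drop; pos0(id67) recv 72: fwd
After round 1: 5 messages still in flight

Answer: 5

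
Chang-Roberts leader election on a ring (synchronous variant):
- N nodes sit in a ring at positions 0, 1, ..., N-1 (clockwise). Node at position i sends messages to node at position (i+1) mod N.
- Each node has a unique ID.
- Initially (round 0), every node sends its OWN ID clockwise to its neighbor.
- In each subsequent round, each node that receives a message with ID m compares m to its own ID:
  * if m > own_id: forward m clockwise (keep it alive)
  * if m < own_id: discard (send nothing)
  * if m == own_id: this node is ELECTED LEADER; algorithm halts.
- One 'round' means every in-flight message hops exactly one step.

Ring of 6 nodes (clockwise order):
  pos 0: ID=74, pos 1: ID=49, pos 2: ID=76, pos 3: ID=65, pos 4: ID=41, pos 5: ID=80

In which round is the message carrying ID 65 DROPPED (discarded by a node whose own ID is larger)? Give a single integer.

Answer: 2

Derivation:
Round 1: pos1(id49) recv 74: fwd; pos2(id76) recv 49: drop; pos3(id65) recv 76: fwd; pos4(id41) recv 65: fwd; pos5(id80) recv 41: drop; pos0(id74) recv 80: fwd
Round 2: pos2(id76) recv 74: drop; pos4(id41) recv 76: fwd; pos5(id80) recv 65: drop; pos1(id49) recv 80: fwd
Round 3: pos5(id80) recv 76: drop; pos2(id76) recv 80: fwd
Round 4: pos3(id65) recv 80: fwd
Round 5: pos4(id41) recv 80: fwd
Round 6: pos5(id80) recv 80: ELECTED
Message ID 65 originates at pos 3; dropped at pos 5 in round 2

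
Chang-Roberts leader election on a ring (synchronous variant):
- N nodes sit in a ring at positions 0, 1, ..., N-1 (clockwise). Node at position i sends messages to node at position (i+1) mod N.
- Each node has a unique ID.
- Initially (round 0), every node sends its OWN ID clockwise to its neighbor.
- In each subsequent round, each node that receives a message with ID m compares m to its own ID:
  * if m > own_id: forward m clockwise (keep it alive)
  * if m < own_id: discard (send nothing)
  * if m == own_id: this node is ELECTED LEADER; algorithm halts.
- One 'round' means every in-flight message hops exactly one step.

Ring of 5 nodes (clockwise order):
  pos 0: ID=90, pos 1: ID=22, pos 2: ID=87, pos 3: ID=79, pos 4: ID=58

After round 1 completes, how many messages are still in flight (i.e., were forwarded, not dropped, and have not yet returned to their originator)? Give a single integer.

Round 1: pos1(id22) recv 90: fwd; pos2(id87) recv 22: drop; pos3(id79) recv 87: fwd; pos4(id58) recv 79: fwd; pos0(id90) recv 58: drop
After round 1: 3 messages still in flight

Answer: 3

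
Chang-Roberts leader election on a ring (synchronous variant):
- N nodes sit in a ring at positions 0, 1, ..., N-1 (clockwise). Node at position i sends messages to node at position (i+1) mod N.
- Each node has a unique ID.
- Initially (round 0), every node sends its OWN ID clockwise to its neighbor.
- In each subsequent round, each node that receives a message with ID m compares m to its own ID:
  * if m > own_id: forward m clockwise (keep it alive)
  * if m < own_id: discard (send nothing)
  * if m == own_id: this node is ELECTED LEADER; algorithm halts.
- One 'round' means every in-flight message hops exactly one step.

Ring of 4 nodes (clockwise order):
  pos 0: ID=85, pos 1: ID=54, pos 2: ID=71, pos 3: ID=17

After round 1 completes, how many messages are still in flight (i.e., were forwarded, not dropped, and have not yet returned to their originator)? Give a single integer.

Round 1: pos1(id54) recv 85: fwd; pos2(id71) recv 54: drop; pos3(id17) recv 71: fwd; pos0(id85) recv 17: drop
After round 1: 2 messages still in flight

Answer: 2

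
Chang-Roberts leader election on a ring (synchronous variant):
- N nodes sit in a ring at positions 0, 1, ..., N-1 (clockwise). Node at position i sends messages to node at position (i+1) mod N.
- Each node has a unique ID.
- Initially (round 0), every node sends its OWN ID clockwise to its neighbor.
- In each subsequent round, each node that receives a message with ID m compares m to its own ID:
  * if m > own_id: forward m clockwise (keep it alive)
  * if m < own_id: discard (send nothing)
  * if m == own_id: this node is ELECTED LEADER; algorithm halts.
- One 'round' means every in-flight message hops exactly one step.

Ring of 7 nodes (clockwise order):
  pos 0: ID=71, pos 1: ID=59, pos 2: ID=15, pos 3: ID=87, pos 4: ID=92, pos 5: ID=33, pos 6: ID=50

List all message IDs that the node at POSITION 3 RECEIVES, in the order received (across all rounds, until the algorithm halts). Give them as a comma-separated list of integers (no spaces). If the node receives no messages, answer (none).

Answer: 15,59,71,92

Derivation:
Round 1: pos1(id59) recv 71: fwd; pos2(id15) recv 59: fwd; pos3(id87) recv 15: drop; pos4(id92) recv 87: drop; pos5(id33) recv 92: fwd; pos6(id50) recv 33: drop; pos0(id71) recv 50: drop
Round 2: pos2(id15) recv 71: fwd; pos3(id87) recv 59: drop; pos6(id50) recv 92: fwd
Round 3: pos3(id87) recv 71: drop; pos0(id71) recv 92: fwd
Round 4: pos1(id59) recv 92: fwd
Round 5: pos2(id15) recv 92: fwd
Round 6: pos3(id87) recv 92: fwd
Round 7: pos4(id92) recv 92: ELECTED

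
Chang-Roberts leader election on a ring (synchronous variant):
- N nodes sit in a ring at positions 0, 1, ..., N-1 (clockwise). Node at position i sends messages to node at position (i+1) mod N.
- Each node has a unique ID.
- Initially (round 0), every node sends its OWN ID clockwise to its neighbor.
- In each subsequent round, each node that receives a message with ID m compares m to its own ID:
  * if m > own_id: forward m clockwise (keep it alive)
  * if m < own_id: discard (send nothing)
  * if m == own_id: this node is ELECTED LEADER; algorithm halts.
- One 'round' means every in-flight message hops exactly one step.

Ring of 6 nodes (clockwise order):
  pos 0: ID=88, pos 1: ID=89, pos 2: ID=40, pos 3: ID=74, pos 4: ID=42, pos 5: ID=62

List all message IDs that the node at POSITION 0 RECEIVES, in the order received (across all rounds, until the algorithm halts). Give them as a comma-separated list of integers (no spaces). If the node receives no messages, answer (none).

Round 1: pos1(id89) recv 88: drop; pos2(id40) recv 89: fwd; pos3(id74) recv 40: drop; pos4(id42) recv 74: fwd; pos5(id62) recv 42: drop; pos0(id88) recv 62: drop
Round 2: pos3(id74) recv 89: fwd; pos5(id62) recv 74: fwd
Round 3: pos4(id42) recv 89: fwd; pos0(id88) recv 74: drop
Round 4: pos5(id62) recv 89: fwd
Round 5: pos0(id88) recv 89: fwd
Round 6: pos1(id89) recv 89: ELECTED

Answer: 62,74,89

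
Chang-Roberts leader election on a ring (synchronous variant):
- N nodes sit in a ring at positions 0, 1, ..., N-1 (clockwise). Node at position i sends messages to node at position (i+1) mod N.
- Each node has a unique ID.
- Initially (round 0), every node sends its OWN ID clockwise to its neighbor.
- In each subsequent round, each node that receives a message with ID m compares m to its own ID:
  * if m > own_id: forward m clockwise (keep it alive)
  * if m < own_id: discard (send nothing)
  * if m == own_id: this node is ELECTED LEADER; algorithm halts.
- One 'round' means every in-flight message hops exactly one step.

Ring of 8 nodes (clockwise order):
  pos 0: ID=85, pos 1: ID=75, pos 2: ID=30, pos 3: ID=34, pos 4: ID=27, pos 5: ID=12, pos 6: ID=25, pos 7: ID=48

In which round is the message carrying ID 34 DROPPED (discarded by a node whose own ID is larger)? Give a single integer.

Round 1: pos1(id75) recv 85: fwd; pos2(id30) recv 75: fwd; pos3(id34) recv 30: drop; pos4(id27) recv 34: fwd; pos5(id12) recv 27: fwd; pos6(id25) recv 12: drop; pos7(id48) recv 25: drop; pos0(id85) recv 48: drop
Round 2: pos2(id30) recv 85: fwd; pos3(id34) recv 75: fwd; pos5(id12) recv 34: fwd; pos6(id25) recv 27: fwd
Round 3: pos3(id34) recv 85: fwd; pos4(id27) recv 75: fwd; pos6(id25) recv 34: fwd; pos7(id48) recv 27: drop
Round 4: pos4(id27) recv 85: fwd; pos5(id12) recv 75: fwd; pos7(id48) recv 34: drop
Round 5: pos5(id12) recv 85: fwd; pos6(id25) recv 75: fwd
Round 6: pos6(id25) recv 85: fwd; pos7(id48) recv 75: fwd
Round 7: pos7(id48) recv 85: fwd; pos0(id85) recv 75: drop
Round 8: pos0(id85) recv 85: ELECTED
Message ID 34 originates at pos 3; dropped at pos 7 in round 4

Answer: 4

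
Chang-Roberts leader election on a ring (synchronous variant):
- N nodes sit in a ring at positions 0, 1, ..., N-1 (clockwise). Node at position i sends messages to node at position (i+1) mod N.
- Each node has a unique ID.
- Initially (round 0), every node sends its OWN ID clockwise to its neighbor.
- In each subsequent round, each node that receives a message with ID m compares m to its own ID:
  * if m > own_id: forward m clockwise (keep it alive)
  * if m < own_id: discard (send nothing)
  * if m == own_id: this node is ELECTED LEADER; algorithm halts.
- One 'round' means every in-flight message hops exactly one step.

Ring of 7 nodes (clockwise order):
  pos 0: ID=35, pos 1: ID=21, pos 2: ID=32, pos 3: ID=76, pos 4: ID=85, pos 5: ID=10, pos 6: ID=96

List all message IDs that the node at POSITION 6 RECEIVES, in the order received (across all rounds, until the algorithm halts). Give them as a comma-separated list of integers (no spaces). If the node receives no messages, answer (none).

Answer: 10,85,96

Derivation:
Round 1: pos1(id21) recv 35: fwd; pos2(id32) recv 21: drop; pos3(id76) recv 32: drop; pos4(id85) recv 76: drop; pos5(id10) recv 85: fwd; pos6(id96) recv 10: drop; pos0(id35) recv 96: fwd
Round 2: pos2(id32) recv 35: fwd; pos6(id96) recv 85: drop; pos1(id21) recv 96: fwd
Round 3: pos3(id76) recv 35: drop; pos2(id32) recv 96: fwd
Round 4: pos3(id76) recv 96: fwd
Round 5: pos4(id85) recv 96: fwd
Round 6: pos5(id10) recv 96: fwd
Round 7: pos6(id96) recv 96: ELECTED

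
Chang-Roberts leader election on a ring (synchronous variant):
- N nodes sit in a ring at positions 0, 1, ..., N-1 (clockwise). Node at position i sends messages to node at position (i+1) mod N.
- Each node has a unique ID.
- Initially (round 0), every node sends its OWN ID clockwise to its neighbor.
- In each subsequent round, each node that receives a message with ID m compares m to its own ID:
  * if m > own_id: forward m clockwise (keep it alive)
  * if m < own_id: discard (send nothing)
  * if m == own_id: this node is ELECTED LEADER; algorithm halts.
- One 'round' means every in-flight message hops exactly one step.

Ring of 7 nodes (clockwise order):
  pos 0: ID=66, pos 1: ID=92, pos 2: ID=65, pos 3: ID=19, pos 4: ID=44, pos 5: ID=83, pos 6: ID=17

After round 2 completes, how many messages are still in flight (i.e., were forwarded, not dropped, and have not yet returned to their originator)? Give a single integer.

Round 1: pos1(id92) recv 66: drop; pos2(id65) recv 92: fwd; pos3(id19) recv 65: fwd; pos4(id44) recv 19: drop; pos5(id83) recv 44: drop; pos6(id17) recv 83: fwd; pos0(id66) recv 17: drop
Round 2: pos3(id19) recv 92: fwd; pos4(id44) recv 65: fwd; pos0(id66) recv 83: fwd
After round 2: 3 messages still in flight

Answer: 3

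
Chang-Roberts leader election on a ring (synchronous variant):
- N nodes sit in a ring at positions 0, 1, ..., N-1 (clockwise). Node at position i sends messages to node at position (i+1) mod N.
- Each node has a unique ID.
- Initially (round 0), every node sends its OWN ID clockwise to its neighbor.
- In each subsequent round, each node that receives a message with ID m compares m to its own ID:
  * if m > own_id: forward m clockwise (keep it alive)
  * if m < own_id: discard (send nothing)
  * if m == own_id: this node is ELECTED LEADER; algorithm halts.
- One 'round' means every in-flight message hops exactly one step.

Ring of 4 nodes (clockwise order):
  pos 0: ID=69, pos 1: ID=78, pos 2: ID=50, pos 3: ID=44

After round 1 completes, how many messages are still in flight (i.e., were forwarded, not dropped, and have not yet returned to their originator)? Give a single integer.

Round 1: pos1(id78) recv 69: drop; pos2(id50) recv 78: fwd; pos3(id44) recv 50: fwd; pos0(id69) recv 44: drop
After round 1: 2 messages still in flight

Answer: 2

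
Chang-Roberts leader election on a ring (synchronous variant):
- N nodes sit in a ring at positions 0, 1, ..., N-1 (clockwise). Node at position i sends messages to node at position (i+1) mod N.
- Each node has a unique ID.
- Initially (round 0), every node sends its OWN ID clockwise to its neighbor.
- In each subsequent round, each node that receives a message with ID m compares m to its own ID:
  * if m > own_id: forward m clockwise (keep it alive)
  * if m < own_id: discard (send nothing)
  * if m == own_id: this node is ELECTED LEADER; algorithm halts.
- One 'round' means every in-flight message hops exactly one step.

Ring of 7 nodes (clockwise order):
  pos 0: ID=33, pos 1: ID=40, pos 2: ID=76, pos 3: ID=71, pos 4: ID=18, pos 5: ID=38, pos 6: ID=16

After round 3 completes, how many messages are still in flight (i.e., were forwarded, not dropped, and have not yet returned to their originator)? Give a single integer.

Answer: 2

Derivation:
Round 1: pos1(id40) recv 33: drop; pos2(id76) recv 40: drop; pos3(id71) recv 76: fwd; pos4(id18) recv 71: fwd; pos5(id38) recv 18: drop; pos6(id16) recv 38: fwd; pos0(id33) recv 16: drop
Round 2: pos4(id18) recv 76: fwd; pos5(id38) recv 71: fwd; pos0(id33) recv 38: fwd
Round 3: pos5(id38) recv 76: fwd; pos6(id16) recv 71: fwd; pos1(id40) recv 38: drop
After round 3: 2 messages still in flight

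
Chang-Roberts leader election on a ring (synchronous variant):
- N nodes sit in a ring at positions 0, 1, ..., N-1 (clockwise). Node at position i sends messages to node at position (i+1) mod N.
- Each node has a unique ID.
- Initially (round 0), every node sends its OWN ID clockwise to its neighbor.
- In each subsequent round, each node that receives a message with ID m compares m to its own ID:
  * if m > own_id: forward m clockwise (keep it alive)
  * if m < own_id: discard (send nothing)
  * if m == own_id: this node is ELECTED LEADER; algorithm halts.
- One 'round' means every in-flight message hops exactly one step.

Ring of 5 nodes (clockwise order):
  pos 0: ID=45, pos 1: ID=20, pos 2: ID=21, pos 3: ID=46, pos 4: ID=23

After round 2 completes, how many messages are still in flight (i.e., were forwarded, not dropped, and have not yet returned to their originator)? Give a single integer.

Round 1: pos1(id20) recv 45: fwd; pos2(id21) recv 20: drop; pos3(id46) recv 21: drop; pos4(id23) recv 46: fwd; pos0(id45) recv 23: drop
Round 2: pos2(id21) recv 45: fwd; pos0(id45) recv 46: fwd
After round 2: 2 messages still in flight

Answer: 2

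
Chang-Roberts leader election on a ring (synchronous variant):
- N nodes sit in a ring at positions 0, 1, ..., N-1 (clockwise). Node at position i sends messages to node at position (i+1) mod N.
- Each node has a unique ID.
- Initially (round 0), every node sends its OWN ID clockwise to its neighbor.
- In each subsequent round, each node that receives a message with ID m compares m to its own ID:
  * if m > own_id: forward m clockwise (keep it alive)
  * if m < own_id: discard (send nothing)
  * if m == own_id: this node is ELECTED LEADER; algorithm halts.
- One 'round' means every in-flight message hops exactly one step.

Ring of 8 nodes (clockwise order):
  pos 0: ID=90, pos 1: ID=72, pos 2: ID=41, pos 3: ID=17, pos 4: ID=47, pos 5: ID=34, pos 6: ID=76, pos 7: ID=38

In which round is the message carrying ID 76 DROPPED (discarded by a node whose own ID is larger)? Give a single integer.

Answer: 2

Derivation:
Round 1: pos1(id72) recv 90: fwd; pos2(id41) recv 72: fwd; pos3(id17) recv 41: fwd; pos4(id47) recv 17: drop; pos5(id34) recv 47: fwd; pos6(id76) recv 34: drop; pos7(id38) recv 76: fwd; pos0(id90) recv 38: drop
Round 2: pos2(id41) recv 90: fwd; pos3(id17) recv 72: fwd; pos4(id47) recv 41: drop; pos6(id76) recv 47: drop; pos0(id90) recv 76: drop
Round 3: pos3(id17) recv 90: fwd; pos4(id47) recv 72: fwd
Round 4: pos4(id47) recv 90: fwd; pos5(id34) recv 72: fwd
Round 5: pos5(id34) recv 90: fwd; pos6(id76) recv 72: drop
Round 6: pos6(id76) recv 90: fwd
Round 7: pos7(id38) recv 90: fwd
Round 8: pos0(id90) recv 90: ELECTED
Message ID 76 originates at pos 6; dropped at pos 0 in round 2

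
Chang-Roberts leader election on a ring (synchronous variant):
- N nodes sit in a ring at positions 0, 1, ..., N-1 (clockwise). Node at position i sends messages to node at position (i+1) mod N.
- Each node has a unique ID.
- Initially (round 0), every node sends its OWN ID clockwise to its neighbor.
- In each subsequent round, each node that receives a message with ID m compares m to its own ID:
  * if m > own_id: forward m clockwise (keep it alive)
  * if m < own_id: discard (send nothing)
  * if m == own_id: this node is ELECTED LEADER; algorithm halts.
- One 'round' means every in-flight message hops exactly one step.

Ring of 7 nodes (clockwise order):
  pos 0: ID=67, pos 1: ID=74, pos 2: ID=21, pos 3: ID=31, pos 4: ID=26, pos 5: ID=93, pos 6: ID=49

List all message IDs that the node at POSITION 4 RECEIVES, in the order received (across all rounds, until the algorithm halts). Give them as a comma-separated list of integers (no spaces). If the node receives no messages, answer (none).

Round 1: pos1(id74) recv 67: drop; pos2(id21) recv 74: fwd; pos3(id31) recv 21: drop; pos4(id26) recv 31: fwd; pos5(id93) recv 26: drop; pos6(id49) recv 93: fwd; pos0(id67) recv 49: drop
Round 2: pos3(id31) recv 74: fwd; pos5(id93) recv 31: drop; pos0(id67) recv 93: fwd
Round 3: pos4(id26) recv 74: fwd; pos1(id74) recv 93: fwd
Round 4: pos5(id93) recv 74: drop; pos2(id21) recv 93: fwd
Round 5: pos3(id31) recv 93: fwd
Round 6: pos4(id26) recv 93: fwd
Round 7: pos5(id93) recv 93: ELECTED

Answer: 31,74,93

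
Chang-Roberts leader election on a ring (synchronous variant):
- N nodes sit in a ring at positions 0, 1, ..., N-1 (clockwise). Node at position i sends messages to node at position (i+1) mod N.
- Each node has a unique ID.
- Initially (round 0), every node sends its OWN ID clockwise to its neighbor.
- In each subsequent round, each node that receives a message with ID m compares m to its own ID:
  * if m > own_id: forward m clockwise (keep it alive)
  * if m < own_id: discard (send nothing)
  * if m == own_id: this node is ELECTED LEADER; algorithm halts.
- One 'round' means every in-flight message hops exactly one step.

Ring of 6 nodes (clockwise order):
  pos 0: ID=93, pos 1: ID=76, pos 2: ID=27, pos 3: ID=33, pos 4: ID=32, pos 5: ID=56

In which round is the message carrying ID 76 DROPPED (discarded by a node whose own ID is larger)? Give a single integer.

Answer: 5

Derivation:
Round 1: pos1(id76) recv 93: fwd; pos2(id27) recv 76: fwd; pos3(id33) recv 27: drop; pos4(id32) recv 33: fwd; pos5(id56) recv 32: drop; pos0(id93) recv 56: drop
Round 2: pos2(id27) recv 93: fwd; pos3(id33) recv 76: fwd; pos5(id56) recv 33: drop
Round 3: pos3(id33) recv 93: fwd; pos4(id32) recv 76: fwd
Round 4: pos4(id32) recv 93: fwd; pos5(id56) recv 76: fwd
Round 5: pos5(id56) recv 93: fwd; pos0(id93) recv 76: drop
Round 6: pos0(id93) recv 93: ELECTED
Message ID 76 originates at pos 1; dropped at pos 0 in round 5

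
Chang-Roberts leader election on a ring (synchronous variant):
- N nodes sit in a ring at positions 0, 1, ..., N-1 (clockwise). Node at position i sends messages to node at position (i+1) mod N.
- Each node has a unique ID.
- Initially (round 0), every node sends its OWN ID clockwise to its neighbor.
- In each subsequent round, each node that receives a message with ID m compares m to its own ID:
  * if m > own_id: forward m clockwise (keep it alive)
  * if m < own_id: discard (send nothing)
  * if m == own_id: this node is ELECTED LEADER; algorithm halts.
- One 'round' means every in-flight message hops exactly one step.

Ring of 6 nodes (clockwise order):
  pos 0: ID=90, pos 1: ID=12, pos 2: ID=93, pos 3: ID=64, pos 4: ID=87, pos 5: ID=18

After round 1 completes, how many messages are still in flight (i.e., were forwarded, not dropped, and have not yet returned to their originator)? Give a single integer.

Answer: 3

Derivation:
Round 1: pos1(id12) recv 90: fwd; pos2(id93) recv 12: drop; pos3(id64) recv 93: fwd; pos4(id87) recv 64: drop; pos5(id18) recv 87: fwd; pos0(id90) recv 18: drop
After round 1: 3 messages still in flight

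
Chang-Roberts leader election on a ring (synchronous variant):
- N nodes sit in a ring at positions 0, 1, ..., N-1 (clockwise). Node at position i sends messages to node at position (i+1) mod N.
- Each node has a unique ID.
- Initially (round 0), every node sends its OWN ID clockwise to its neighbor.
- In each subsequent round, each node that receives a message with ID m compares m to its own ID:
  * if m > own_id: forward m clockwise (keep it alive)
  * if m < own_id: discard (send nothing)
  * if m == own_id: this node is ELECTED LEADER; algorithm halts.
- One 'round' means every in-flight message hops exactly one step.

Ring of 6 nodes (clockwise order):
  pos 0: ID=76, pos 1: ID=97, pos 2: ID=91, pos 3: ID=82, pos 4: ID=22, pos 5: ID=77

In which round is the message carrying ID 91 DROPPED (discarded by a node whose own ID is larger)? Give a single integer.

Answer: 5

Derivation:
Round 1: pos1(id97) recv 76: drop; pos2(id91) recv 97: fwd; pos3(id82) recv 91: fwd; pos4(id22) recv 82: fwd; pos5(id77) recv 22: drop; pos0(id76) recv 77: fwd
Round 2: pos3(id82) recv 97: fwd; pos4(id22) recv 91: fwd; pos5(id77) recv 82: fwd; pos1(id97) recv 77: drop
Round 3: pos4(id22) recv 97: fwd; pos5(id77) recv 91: fwd; pos0(id76) recv 82: fwd
Round 4: pos5(id77) recv 97: fwd; pos0(id76) recv 91: fwd; pos1(id97) recv 82: drop
Round 5: pos0(id76) recv 97: fwd; pos1(id97) recv 91: drop
Round 6: pos1(id97) recv 97: ELECTED
Message ID 91 originates at pos 2; dropped at pos 1 in round 5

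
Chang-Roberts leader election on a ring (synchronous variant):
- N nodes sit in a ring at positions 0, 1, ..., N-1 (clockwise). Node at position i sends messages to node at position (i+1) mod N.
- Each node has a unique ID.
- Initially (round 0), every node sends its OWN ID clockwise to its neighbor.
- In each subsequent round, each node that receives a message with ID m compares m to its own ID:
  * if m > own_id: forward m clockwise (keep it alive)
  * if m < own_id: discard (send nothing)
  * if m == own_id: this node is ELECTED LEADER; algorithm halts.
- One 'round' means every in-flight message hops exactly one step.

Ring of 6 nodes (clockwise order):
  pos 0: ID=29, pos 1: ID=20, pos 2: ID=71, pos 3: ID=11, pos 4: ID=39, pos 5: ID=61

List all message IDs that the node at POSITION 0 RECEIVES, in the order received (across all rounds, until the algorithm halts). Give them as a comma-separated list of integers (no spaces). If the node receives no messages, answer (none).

Answer: 61,71

Derivation:
Round 1: pos1(id20) recv 29: fwd; pos2(id71) recv 20: drop; pos3(id11) recv 71: fwd; pos4(id39) recv 11: drop; pos5(id61) recv 39: drop; pos0(id29) recv 61: fwd
Round 2: pos2(id71) recv 29: drop; pos4(id39) recv 71: fwd; pos1(id20) recv 61: fwd
Round 3: pos5(id61) recv 71: fwd; pos2(id71) recv 61: drop
Round 4: pos0(id29) recv 71: fwd
Round 5: pos1(id20) recv 71: fwd
Round 6: pos2(id71) recv 71: ELECTED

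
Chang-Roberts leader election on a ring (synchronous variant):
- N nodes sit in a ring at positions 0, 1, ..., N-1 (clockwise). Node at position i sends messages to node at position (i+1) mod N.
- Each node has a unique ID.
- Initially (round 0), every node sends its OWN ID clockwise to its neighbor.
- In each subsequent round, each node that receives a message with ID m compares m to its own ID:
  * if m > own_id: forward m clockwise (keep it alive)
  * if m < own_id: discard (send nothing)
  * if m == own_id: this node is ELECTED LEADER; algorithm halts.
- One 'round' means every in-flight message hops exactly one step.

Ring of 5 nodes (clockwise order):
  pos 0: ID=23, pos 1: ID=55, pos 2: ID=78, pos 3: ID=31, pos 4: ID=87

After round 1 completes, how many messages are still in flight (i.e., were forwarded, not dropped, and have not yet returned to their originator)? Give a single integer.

Answer: 2

Derivation:
Round 1: pos1(id55) recv 23: drop; pos2(id78) recv 55: drop; pos3(id31) recv 78: fwd; pos4(id87) recv 31: drop; pos0(id23) recv 87: fwd
After round 1: 2 messages still in flight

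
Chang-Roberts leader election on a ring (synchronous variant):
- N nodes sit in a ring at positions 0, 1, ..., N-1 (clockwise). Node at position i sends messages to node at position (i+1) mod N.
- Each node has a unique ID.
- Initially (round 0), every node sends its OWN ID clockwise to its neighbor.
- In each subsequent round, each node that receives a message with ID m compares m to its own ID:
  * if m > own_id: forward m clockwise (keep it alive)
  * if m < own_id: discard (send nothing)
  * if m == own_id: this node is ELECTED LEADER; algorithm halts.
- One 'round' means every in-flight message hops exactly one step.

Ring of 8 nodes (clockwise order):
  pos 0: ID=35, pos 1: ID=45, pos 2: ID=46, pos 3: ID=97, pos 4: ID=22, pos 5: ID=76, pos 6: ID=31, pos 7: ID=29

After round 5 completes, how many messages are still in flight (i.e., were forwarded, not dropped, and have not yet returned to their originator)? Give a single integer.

Answer: 2

Derivation:
Round 1: pos1(id45) recv 35: drop; pos2(id46) recv 45: drop; pos3(id97) recv 46: drop; pos4(id22) recv 97: fwd; pos5(id76) recv 22: drop; pos6(id31) recv 76: fwd; pos7(id29) recv 31: fwd; pos0(id35) recv 29: drop
Round 2: pos5(id76) recv 97: fwd; pos7(id29) recv 76: fwd; pos0(id35) recv 31: drop
Round 3: pos6(id31) recv 97: fwd; pos0(id35) recv 76: fwd
Round 4: pos7(id29) recv 97: fwd; pos1(id45) recv 76: fwd
Round 5: pos0(id35) recv 97: fwd; pos2(id46) recv 76: fwd
After round 5: 2 messages still in flight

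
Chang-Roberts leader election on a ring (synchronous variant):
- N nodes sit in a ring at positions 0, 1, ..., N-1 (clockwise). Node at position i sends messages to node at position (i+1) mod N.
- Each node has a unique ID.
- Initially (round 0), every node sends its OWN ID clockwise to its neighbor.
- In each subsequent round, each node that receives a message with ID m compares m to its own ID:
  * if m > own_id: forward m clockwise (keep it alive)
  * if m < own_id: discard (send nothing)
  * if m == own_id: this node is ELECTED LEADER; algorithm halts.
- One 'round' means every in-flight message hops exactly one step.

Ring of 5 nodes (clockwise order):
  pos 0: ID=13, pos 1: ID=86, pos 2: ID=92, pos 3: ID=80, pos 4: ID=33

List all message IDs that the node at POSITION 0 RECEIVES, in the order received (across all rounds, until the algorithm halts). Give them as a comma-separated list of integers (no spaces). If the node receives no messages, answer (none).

Round 1: pos1(id86) recv 13: drop; pos2(id92) recv 86: drop; pos3(id80) recv 92: fwd; pos4(id33) recv 80: fwd; pos0(id13) recv 33: fwd
Round 2: pos4(id33) recv 92: fwd; pos0(id13) recv 80: fwd; pos1(id86) recv 33: drop
Round 3: pos0(id13) recv 92: fwd; pos1(id86) recv 80: drop
Round 4: pos1(id86) recv 92: fwd
Round 5: pos2(id92) recv 92: ELECTED

Answer: 33,80,92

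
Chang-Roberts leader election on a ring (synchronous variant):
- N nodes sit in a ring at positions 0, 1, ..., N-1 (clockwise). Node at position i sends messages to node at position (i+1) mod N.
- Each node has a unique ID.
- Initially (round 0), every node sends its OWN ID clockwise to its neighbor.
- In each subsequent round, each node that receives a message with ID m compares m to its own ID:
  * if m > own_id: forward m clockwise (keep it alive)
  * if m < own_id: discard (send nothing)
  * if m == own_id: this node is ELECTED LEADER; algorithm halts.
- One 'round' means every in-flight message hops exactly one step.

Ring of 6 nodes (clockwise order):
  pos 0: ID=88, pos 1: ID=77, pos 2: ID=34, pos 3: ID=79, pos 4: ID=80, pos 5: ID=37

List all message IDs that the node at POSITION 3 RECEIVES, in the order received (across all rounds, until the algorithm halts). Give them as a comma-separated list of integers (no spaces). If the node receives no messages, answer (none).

Answer: 34,77,88

Derivation:
Round 1: pos1(id77) recv 88: fwd; pos2(id34) recv 77: fwd; pos3(id79) recv 34: drop; pos4(id80) recv 79: drop; pos5(id37) recv 80: fwd; pos0(id88) recv 37: drop
Round 2: pos2(id34) recv 88: fwd; pos3(id79) recv 77: drop; pos0(id88) recv 80: drop
Round 3: pos3(id79) recv 88: fwd
Round 4: pos4(id80) recv 88: fwd
Round 5: pos5(id37) recv 88: fwd
Round 6: pos0(id88) recv 88: ELECTED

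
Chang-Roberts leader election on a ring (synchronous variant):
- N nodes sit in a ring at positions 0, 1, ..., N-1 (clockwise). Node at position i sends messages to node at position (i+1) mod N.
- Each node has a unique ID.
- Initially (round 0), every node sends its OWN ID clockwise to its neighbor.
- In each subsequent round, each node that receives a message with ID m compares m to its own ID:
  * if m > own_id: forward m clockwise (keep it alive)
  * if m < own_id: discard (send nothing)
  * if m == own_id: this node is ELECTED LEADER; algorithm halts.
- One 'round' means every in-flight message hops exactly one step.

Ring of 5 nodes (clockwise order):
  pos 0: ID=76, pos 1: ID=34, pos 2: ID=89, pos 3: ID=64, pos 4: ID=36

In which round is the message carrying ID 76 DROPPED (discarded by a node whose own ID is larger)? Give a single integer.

Round 1: pos1(id34) recv 76: fwd; pos2(id89) recv 34: drop; pos3(id64) recv 89: fwd; pos4(id36) recv 64: fwd; pos0(id76) recv 36: drop
Round 2: pos2(id89) recv 76: drop; pos4(id36) recv 89: fwd; pos0(id76) recv 64: drop
Round 3: pos0(id76) recv 89: fwd
Round 4: pos1(id34) recv 89: fwd
Round 5: pos2(id89) recv 89: ELECTED
Message ID 76 originates at pos 0; dropped at pos 2 in round 2

Answer: 2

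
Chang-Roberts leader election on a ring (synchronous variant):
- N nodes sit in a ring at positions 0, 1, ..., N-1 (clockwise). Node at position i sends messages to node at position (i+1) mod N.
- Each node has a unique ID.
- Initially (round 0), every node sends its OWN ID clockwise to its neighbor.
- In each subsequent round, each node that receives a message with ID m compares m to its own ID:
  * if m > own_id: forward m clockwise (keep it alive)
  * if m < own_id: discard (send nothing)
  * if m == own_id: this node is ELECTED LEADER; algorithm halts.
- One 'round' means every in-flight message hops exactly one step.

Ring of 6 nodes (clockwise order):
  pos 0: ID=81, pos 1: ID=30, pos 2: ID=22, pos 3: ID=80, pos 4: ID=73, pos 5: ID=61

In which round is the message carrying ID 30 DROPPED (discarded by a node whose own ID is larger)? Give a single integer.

Round 1: pos1(id30) recv 81: fwd; pos2(id22) recv 30: fwd; pos3(id80) recv 22: drop; pos4(id73) recv 80: fwd; pos5(id61) recv 73: fwd; pos0(id81) recv 61: drop
Round 2: pos2(id22) recv 81: fwd; pos3(id80) recv 30: drop; pos5(id61) recv 80: fwd; pos0(id81) recv 73: drop
Round 3: pos3(id80) recv 81: fwd; pos0(id81) recv 80: drop
Round 4: pos4(id73) recv 81: fwd
Round 5: pos5(id61) recv 81: fwd
Round 6: pos0(id81) recv 81: ELECTED
Message ID 30 originates at pos 1; dropped at pos 3 in round 2

Answer: 2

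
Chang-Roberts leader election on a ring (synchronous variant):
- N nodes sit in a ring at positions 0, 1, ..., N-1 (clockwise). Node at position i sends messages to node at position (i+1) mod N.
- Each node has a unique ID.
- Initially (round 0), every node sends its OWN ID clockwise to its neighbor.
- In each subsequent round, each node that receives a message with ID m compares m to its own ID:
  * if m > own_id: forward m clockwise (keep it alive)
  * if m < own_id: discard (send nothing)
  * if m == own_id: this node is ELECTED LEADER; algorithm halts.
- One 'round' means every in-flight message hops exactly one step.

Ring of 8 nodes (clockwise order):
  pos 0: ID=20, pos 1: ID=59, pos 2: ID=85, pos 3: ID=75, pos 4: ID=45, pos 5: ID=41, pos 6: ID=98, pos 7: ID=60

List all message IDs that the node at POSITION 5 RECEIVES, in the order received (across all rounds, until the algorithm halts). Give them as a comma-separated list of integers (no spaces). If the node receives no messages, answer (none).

Round 1: pos1(id59) recv 20: drop; pos2(id85) recv 59: drop; pos3(id75) recv 85: fwd; pos4(id45) recv 75: fwd; pos5(id41) recv 45: fwd; pos6(id98) recv 41: drop; pos7(id60) recv 98: fwd; pos0(id20) recv 60: fwd
Round 2: pos4(id45) recv 85: fwd; pos5(id41) recv 75: fwd; pos6(id98) recv 45: drop; pos0(id20) recv 98: fwd; pos1(id59) recv 60: fwd
Round 3: pos5(id41) recv 85: fwd; pos6(id98) recv 75: drop; pos1(id59) recv 98: fwd; pos2(id85) recv 60: drop
Round 4: pos6(id98) recv 85: drop; pos2(id85) recv 98: fwd
Round 5: pos3(id75) recv 98: fwd
Round 6: pos4(id45) recv 98: fwd
Round 7: pos5(id41) recv 98: fwd
Round 8: pos6(id98) recv 98: ELECTED

Answer: 45,75,85,98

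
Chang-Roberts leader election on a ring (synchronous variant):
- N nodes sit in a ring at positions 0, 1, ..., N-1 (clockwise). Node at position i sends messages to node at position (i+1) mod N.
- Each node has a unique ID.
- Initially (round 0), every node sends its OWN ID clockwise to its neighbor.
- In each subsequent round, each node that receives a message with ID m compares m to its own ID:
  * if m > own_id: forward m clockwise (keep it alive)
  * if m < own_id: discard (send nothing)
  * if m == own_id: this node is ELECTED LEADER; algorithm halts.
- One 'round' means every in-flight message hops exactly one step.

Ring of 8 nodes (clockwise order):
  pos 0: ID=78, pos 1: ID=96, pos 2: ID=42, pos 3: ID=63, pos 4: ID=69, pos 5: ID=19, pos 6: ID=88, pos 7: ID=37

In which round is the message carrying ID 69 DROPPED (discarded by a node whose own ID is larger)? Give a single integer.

Answer: 2

Derivation:
Round 1: pos1(id96) recv 78: drop; pos2(id42) recv 96: fwd; pos3(id63) recv 42: drop; pos4(id69) recv 63: drop; pos5(id19) recv 69: fwd; pos6(id88) recv 19: drop; pos7(id37) recv 88: fwd; pos0(id78) recv 37: drop
Round 2: pos3(id63) recv 96: fwd; pos6(id88) recv 69: drop; pos0(id78) recv 88: fwd
Round 3: pos4(id69) recv 96: fwd; pos1(id96) recv 88: drop
Round 4: pos5(id19) recv 96: fwd
Round 5: pos6(id88) recv 96: fwd
Round 6: pos7(id37) recv 96: fwd
Round 7: pos0(id78) recv 96: fwd
Round 8: pos1(id96) recv 96: ELECTED
Message ID 69 originates at pos 4; dropped at pos 6 in round 2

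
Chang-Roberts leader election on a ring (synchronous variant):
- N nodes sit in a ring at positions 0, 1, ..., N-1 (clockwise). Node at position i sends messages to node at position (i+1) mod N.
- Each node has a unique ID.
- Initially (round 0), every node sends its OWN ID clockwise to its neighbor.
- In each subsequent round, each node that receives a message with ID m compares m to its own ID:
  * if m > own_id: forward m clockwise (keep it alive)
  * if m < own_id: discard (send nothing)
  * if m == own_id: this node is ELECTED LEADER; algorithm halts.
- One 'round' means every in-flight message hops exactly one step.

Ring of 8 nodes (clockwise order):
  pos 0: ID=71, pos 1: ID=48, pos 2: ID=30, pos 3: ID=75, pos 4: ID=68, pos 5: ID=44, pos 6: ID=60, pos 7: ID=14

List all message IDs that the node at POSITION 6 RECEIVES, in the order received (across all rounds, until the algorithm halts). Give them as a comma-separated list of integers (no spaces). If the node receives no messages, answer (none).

Answer: 44,68,75

Derivation:
Round 1: pos1(id48) recv 71: fwd; pos2(id30) recv 48: fwd; pos3(id75) recv 30: drop; pos4(id68) recv 75: fwd; pos5(id44) recv 68: fwd; pos6(id60) recv 44: drop; pos7(id14) recv 60: fwd; pos0(id71) recv 14: drop
Round 2: pos2(id30) recv 71: fwd; pos3(id75) recv 48: drop; pos5(id44) recv 75: fwd; pos6(id60) recv 68: fwd; pos0(id71) recv 60: drop
Round 3: pos3(id75) recv 71: drop; pos6(id60) recv 75: fwd; pos7(id14) recv 68: fwd
Round 4: pos7(id14) recv 75: fwd; pos0(id71) recv 68: drop
Round 5: pos0(id71) recv 75: fwd
Round 6: pos1(id48) recv 75: fwd
Round 7: pos2(id30) recv 75: fwd
Round 8: pos3(id75) recv 75: ELECTED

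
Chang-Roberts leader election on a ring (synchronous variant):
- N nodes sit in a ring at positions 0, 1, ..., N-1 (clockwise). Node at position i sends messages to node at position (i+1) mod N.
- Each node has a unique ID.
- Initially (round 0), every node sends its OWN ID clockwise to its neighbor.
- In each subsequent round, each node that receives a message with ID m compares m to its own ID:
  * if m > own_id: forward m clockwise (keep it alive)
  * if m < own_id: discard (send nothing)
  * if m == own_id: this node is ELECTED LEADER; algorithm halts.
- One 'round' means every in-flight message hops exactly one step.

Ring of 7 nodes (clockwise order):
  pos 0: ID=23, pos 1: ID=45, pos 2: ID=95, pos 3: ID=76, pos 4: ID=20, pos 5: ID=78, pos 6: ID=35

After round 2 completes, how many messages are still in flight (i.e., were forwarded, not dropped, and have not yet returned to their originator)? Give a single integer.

Round 1: pos1(id45) recv 23: drop; pos2(id95) recv 45: drop; pos3(id76) recv 95: fwd; pos4(id20) recv 76: fwd; pos5(id78) recv 20: drop; pos6(id35) recv 78: fwd; pos0(id23) recv 35: fwd
Round 2: pos4(id20) recv 95: fwd; pos5(id78) recv 76: drop; pos0(id23) recv 78: fwd; pos1(id45) recv 35: drop
After round 2: 2 messages still in flight

Answer: 2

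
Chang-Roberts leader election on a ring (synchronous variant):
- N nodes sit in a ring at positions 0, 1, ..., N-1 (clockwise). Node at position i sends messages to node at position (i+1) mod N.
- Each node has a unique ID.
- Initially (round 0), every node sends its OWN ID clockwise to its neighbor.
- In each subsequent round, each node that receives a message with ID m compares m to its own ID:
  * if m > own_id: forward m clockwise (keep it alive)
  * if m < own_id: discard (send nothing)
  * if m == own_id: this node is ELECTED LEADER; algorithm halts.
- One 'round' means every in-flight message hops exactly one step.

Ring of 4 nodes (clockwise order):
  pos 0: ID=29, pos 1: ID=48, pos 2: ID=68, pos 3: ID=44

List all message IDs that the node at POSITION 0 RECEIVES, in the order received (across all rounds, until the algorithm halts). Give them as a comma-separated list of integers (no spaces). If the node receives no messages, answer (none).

Answer: 44,68

Derivation:
Round 1: pos1(id48) recv 29: drop; pos2(id68) recv 48: drop; pos3(id44) recv 68: fwd; pos0(id29) recv 44: fwd
Round 2: pos0(id29) recv 68: fwd; pos1(id48) recv 44: drop
Round 3: pos1(id48) recv 68: fwd
Round 4: pos2(id68) recv 68: ELECTED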